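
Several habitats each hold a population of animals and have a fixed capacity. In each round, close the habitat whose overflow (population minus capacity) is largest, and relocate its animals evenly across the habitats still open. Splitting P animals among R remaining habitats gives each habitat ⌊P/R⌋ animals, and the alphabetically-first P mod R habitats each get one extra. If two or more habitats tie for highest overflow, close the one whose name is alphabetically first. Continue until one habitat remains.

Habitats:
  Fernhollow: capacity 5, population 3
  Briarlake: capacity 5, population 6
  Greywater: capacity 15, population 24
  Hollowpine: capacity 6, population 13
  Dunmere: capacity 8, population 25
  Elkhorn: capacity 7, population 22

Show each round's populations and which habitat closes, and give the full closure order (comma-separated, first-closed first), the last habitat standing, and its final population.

Round 1: Briarlake=6 Dunmere=25 Elkhorn=22 Fernhollow=3 Greywater=24 Hollowpine=13 → close Dunmere (overflow 17)
  25÷5 = 5 each, +1 to first 0
Round 2: Briarlake=11 Elkhorn=27 Fernhollow=8 Greywater=29 Hollowpine=18 → close Elkhorn (overflow 20)
  27÷4 = 6 each, +1 to first 3
Round 3: Briarlake=18 Fernhollow=15 Greywater=36 Hollowpine=24 → close Greywater (overflow 21)
  36÷3 = 12 each, +1 to first 0
Round 4: Briarlake=30 Fernhollow=27 Hollowpine=36 → close Hollowpine (overflow 30)
  36÷2 = 18 each, +1 to first 0
Round 5: Briarlake=48 Fernhollow=45 → close Briarlake (overflow 43)
  48÷1 = 48 each, +1 to first 0

Closure order: Dunmere, Elkhorn, Greywater, Hollowpine, Briarlake
Last habitat: Fernhollow with 93 animals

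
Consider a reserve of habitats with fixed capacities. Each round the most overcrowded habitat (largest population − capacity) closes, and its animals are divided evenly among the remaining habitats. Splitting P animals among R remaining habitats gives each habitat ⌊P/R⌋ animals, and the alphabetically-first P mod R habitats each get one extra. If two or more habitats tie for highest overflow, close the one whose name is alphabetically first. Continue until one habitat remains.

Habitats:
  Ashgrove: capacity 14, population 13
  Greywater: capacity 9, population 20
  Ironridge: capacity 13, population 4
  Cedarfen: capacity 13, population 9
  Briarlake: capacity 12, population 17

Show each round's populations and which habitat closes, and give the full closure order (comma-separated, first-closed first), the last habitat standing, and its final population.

Closure order: Greywater, Briarlake, Ashgrove, Cedarfen
Last habitat: Ironridge with 63 animals

Round 1: Ashgrove=13 Briarlake=17 Cedarfen=9 Greywater=20 Ironridge=4 → close Greywater (overflow 11)
  20÷4 = 5 each, +1 to first 0
Round 2: Ashgrove=18 Briarlake=22 Cedarfen=14 Ironridge=9 → close Briarlake (overflow 10)
  22÷3 = 7 each, +1 to first 1
Round 3: Ashgrove=26 Cedarfen=21 Ironridge=16 → close Ashgrove (overflow 12)
  26÷2 = 13 each, +1 to first 0
Round 4: Cedarfen=34 Ironridge=29 → close Cedarfen (overflow 21)
  34÷1 = 34 each, +1 to first 0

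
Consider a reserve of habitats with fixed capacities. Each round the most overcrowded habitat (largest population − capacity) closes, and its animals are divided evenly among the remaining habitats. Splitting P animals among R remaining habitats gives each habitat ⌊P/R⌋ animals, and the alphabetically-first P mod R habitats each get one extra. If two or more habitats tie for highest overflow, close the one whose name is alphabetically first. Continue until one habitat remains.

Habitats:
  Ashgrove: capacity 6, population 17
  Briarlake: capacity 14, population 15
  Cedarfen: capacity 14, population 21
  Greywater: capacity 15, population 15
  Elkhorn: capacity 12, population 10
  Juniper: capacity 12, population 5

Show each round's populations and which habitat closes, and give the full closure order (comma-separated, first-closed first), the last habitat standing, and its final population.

Closure order: Ashgrove, Cedarfen, Briarlake, Greywater, Elkhorn
Last habitat: Juniper with 83 animals

Round 1: Ashgrove=17 Briarlake=15 Cedarfen=21 Elkhorn=10 Greywater=15 Juniper=5 → close Ashgrove (overflow 11)
  17÷5 = 3 each, +1 to first 2
Round 2: Briarlake=19 Cedarfen=25 Elkhorn=13 Greywater=18 Juniper=8 → close Cedarfen (overflow 11)
  25÷4 = 6 each, +1 to first 1
Round 3: Briarlake=26 Elkhorn=19 Greywater=24 Juniper=14 → close Briarlake (overflow 12)
  26÷3 = 8 each, +1 to first 2
Round 4: Elkhorn=28 Greywater=33 Juniper=22 → close Greywater (overflow 18)
  33÷2 = 16 each, +1 to first 1
Round 5: Elkhorn=45 Juniper=38 → close Elkhorn (overflow 33)
  45÷1 = 45 each, +1 to first 0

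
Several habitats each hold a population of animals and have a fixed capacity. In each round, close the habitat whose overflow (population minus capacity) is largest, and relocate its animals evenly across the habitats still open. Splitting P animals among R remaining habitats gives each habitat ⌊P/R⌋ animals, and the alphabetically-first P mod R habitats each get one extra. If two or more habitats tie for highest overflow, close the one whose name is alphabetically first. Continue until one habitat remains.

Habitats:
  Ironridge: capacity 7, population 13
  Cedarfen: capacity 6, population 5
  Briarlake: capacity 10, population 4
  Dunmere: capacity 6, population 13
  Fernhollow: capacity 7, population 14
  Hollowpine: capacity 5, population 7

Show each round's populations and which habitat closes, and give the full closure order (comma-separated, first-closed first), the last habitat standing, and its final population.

Round 1: Briarlake=4 Cedarfen=5 Dunmere=13 Fernhollow=14 Hollowpine=7 Ironridge=13 → close Dunmere (overflow 7)
  13÷5 = 2 each, +1 to first 3
Round 2: Briarlake=7 Cedarfen=8 Fernhollow=17 Hollowpine=9 Ironridge=15 → close Fernhollow (overflow 10)
  17÷4 = 4 each, +1 to first 1
Round 3: Briarlake=12 Cedarfen=12 Hollowpine=13 Ironridge=19 → close Ironridge (overflow 12)
  19÷3 = 6 each, +1 to first 1
Round 4: Briarlake=19 Cedarfen=18 Hollowpine=19 → close Hollowpine (overflow 14)
  19÷2 = 9 each, +1 to first 1
Round 5: Briarlake=29 Cedarfen=27 → close Cedarfen (overflow 21)
  27÷1 = 27 each, +1 to first 0

Closure order: Dunmere, Fernhollow, Ironridge, Hollowpine, Cedarfen
Last habitat: Briarlake with 56 animals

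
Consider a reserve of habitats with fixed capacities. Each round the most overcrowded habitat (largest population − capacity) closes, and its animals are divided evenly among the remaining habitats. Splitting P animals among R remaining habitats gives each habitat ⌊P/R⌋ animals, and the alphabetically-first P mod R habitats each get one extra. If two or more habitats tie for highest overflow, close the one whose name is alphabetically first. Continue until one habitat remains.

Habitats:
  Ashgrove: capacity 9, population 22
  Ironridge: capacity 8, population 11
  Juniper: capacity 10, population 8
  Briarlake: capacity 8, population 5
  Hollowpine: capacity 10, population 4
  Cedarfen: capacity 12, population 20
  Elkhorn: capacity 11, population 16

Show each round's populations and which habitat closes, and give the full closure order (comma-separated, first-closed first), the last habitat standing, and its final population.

Round 1: Ashgrove=22 Briarlake=5 Cedarfen=20 Elkhorn=16 Hollowpine=4 Ironridge=11 Juniper=8 → close Ashgrove (overflow 13)
  22÷6 = 3 each, +1 to first 4
Round 2: Briarlake=9 Cedarfen=24 Elkhorn=20 Hollowpine=8 Ironridge=14 Juniper=11 → close Cedarfen (overflow 12)
  24÷5 = 4 each, +1 to first 4
Round 3: Briarlake=14 Elkhorn=25 Hollowpine=13 Ironridge=19 Juniper=15 → close Elkhorn (overflow 14)
  25÷4 = 6 each, +1 to first 1
Round 4: Briarlake=21 Hollowpine=19 Ironridge=25 Juniper=21 → close Ironridge (overflow 17)
  25÷3 = 8 each, +1 to first 1
Round 5: Briarlake=30 Hollowpine=27 Juniper=29 → close Briarlake (overflow 22)
  30÷2 = 15 each, +1 to first 0
Round 6: Hollowpine=42 Juniper=44 → close Juniper (overflow 34)
  44÷1 = 44 each, +1 to first 0

Closure order: Ashgrove, Cedarfen, Elkhorn, Ironridge, Briarlake, Juniper
Last habitat: Hollowpine with 86 animals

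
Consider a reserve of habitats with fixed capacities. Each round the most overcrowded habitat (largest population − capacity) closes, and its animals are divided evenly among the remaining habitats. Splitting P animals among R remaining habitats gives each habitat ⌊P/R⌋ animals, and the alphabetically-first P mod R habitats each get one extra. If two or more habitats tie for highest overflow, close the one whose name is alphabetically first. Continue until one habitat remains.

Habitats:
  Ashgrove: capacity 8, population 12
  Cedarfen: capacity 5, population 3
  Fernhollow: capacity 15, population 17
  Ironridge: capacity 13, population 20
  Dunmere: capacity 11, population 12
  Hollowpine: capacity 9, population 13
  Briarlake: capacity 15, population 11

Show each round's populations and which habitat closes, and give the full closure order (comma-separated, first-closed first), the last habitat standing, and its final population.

Round 1: Ashgrove=12 Briarlake=11 Cedarfen=3 Dunmere=12 Fernhollow=17 Hollowpine=13 Ironridge=20 → close Ironridge (overflow 7)
  20÷6 = 3 each, +1 to first 2
Round 2: Ashgrove=16 Briarlake=15 Cedarfen=6 Dunmere=15 Fernhollow=20 Hollowpine=16 → close Ashgrove (overflow 8)
  16÷5 = 3 each, +1 to first 1
Round 3: Briarlake=19 Cedarfen=9 Dunmere=18 Fernhollow=23 Hollowpine=19 → close Hollowpine (overflow 10)
  19÷4 = 4 each, +1 to first 3
Round 4: Briarlake=24 Cedarfen=14 Dunmere=23 Fernhollow=27 → close Dunmere (overflow 12)
  23÷3 = 7 each, +1 to first 2
Round 5: Briarlake=32 Cedarfen=22 Fernhollow=34 → close Fernhollow (overflow 19)
  34÷2 = 17 each, +1 to first 0
Round 6: Briarlake=49 Cedarfen=39 → close Briarlake (overflow 34)
  49÷1 = 49 each, +1 to first 0

Closure order: Ironridge, Ashgrove, Hollowpine, Dunmere, Fernhollow, Briarlake
Last habitat: Cedarfen with 88 animals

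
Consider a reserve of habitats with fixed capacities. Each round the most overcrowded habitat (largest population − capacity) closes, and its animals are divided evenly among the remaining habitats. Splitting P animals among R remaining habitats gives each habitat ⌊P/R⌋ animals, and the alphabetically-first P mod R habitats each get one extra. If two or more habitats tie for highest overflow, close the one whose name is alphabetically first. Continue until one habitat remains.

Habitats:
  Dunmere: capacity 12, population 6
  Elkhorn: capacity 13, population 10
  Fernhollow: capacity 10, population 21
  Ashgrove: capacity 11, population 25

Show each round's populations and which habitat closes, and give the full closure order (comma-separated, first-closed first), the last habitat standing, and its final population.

Closure order: Ashgrove, Fernhollow, Elkhorn
Last habitat: Dunmere with 62 animals

Round 1: Ashgrove=25 Dunmere=6 Elkhorn=10 Fernhollow=21 → close Ashgrove (overflow 14)
  25÷3 = 8 each, +1 to first 1
Round 2: Dunmere=15 Elkhorn=18 Fernhollow=29 → close Fernhollow (overflow 19)
  29÷2 = 14 each, +1 to first 1
Round 3: Dunmere=30 Elkhorn=32 → close Elkhorn (overflow 19)
  32÷1 = 32 each, +1 to first 0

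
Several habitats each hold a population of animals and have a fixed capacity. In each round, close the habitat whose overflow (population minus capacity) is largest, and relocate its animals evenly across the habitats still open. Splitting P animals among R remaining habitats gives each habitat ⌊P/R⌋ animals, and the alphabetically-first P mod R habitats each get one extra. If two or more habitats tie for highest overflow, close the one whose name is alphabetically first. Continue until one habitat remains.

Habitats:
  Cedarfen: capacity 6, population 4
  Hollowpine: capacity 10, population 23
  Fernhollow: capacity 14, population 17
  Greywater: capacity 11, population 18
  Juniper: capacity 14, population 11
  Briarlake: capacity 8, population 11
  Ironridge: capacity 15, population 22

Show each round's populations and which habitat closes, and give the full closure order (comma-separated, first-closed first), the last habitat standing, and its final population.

Round 1: Briarlake=11 Cedarfen=4 Fernhollow=17 Greywater=18 Hollowpine=23 Ironridge=22 Juniper=11 → close Hollowpine (overflow 13)
  23÷6 = 3 each, +1 to first 5
Round 2: Briarlake=15 Cedarfen=8 Fernhollow=21 Greywater=22 Ironridge=26 Juniper=14 → close Greywater (overflow 11)
  22÷5 = 4 each, +1 to first 2
Round 3: Briarlake=20 Cedarfen=13 Fernhollow=25 Ironridge=30 Juniper=18 → close Ironridge (overflow 15)
  30÷4 = 7 each, +1 to first 2
Round 4: Briarlake=28 Cedarfen=21 Fernhollow=32 Juniper=25 → close Briarlake (overflow 20)
  28÷3 = 9 each, +1 to first 1
Round 5: Cedarfen=31 Fernhollow=41 Juniper=34 → close Fernhollow (overflow 27)
  41÷2 = 20 each, +1 to first 1
Round 6: Cedarfen=52 Juniper=54 → close Cedarfen (overflow 46)
  52÷1 = 52 each, +1 to first 0

Closure order: Hollowpine, Greywater, Ironridge, Briarlake, Fernhollow, Cedarfen
Last habitat: Juniper with 106 animals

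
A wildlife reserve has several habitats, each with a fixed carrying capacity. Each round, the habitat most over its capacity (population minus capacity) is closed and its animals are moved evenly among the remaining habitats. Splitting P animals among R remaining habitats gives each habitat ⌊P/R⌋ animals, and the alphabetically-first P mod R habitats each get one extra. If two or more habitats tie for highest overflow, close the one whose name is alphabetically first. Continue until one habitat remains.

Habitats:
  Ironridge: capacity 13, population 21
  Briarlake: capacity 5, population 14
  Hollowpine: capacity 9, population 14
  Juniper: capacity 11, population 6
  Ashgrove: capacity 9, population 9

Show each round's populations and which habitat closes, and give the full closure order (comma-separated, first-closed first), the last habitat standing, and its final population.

Closure order: Briarlake, Ironridge, Hollowpine, Ashgrove
Last habitat: Juniper with 64 animals

Round 1: Ashgrove=9 Briarlake=14 Hollowpine=14 Ironridge=21 Juniper=6 → close Briarlake (overflow 9)
  14÷4 = 3 each, +1 to first 2
Round 2: Ashgrove=13 Hollowpine=18 Ironridge=24 Juniper=9 → close Ironridge (overflow 11)
  24÷3 = 8 each, +1 to first 0
Round 3: Ashgrove=21 Hollowpine=26 Juniper=17 → close Hollowpine (overflow 17)
  26÷2 = 13 each, +1 to first 0
Round 4: Ashgrove=34 Juniper=30 → close Ashgrove (overflow 25)
  34÷1 = 34 each, +1 to first 0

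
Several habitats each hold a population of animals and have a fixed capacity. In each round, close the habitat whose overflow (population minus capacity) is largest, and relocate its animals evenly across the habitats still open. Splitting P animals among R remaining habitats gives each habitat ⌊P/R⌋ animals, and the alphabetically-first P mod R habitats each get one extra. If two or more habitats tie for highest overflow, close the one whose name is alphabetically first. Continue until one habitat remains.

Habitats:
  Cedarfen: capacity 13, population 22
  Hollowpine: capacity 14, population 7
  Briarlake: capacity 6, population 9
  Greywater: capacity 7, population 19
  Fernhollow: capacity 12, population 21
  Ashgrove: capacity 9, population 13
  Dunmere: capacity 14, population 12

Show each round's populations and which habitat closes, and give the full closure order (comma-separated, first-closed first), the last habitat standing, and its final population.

Round 1: Ashgrove=13 Briarlake=9 Cedarfen=22 Dunmere=12 Fernhollow=21 Greywater=19 Hollowpine=7 → close Greywater (overflow 12)
  19÷6 = 3 each, +1 to first 1
Round 2: Ashgrove=17 Briarlake=12 Cedarfen=25 Dunmere=15 Fernhollow=24 Hollowpine=10 → close Cedarfen (overflow 12)
  25÷5 = 5 each, +1 to first 0
Round 3: Ashgrove=22 Briarlake=17 Dunmere=20 Fernhollow=29 Hollowpine=15 → close Fernhollow (overflow 17)
  29÷4 = 7 each, +1 to first 1
Round 4: Ashgrove=30 Briarlake=24 Dunmere=27 Hollowpine=22 → close Ashgrove (overflow 21)
  30÷3 = 10 each, +1 to first 0
Round 5: Briarlake=34 Dunmere=37 Hollowpine=32 → close Briarlake (overflow 28)
  34÷2 = 17 each, +1 to first 0
Round 6: Dunmere=54 Hollowpine=49 → close Dunmere (overflow 40)
  54÷1 = 54 each, +1 to first 0

Closure order: Greywater, Cedarfen, Fernhollow, Ashgrove, Briarlake, Dunmere
Last habitat: Hollowpine with 103 animals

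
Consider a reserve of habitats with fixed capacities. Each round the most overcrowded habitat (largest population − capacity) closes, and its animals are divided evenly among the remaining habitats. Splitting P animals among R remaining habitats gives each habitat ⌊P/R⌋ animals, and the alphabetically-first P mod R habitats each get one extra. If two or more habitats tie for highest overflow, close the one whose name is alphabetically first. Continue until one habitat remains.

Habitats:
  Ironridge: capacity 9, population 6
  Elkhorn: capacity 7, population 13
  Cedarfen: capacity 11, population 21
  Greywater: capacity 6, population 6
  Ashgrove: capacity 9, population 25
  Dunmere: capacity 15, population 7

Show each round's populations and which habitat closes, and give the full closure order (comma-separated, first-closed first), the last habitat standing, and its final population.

Closure order: Ashgrove, Cedarfen, Elkhorn, Greywater, Ironridge
Last habitat: Dunmere with 78 animals

Round 1: Ashgrove=25 Cedarfen=21 Dunmere=7 Elkhorn=13 Greywater=6 Ironridge=6 → close Ashgrove (overflow 16)
  25÷5 = 5 each, +1 to first 0
Round 2: Cedarfen=26 Dunmere=12 Elkhorn=18 Greywater=11 Ironridge=11 → close Cedarfen (overflow 15)
  26÷4 = 6 each, +1 to first 2
Round 3: Dunmere=19 Elkhorn=25 Greywater=17 Ironridge=17 → close Elkhorn (overflow 18)
  25÷3 = 8 each, +1 to first 1
Round 4: Dunmere=28 Greywater=25 Ironridge=25 → close Greywater (overflow 19)
  25÷2 = 12 each, +1 to first 1
Round 5: Dunmere=41 Ironridge=37 → close Ironridge (overflow 28)
  37÷1 = 37 each, +1 to first 0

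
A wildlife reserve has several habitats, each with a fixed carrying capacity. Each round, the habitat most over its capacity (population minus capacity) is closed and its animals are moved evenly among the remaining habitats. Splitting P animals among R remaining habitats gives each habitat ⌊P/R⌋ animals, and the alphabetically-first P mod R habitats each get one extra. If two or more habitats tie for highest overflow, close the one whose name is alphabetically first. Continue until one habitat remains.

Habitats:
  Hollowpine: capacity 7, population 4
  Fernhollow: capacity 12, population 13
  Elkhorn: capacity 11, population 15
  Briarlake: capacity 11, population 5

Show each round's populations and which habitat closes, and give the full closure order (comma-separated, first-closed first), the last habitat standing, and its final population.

Closure order: Elkhorn, Fernhollow, Hollowpine
Last habitat: Briarlake with 37 animals

Round 1: Briarlake=5 Elkhorn=15 Fernhollow=13 Hollowpine=4 → close Elkhorn (overflow 4)
  15÷3 = 5 each, +1 to first 0
Round 2: Briarlake=10 Fernhollow=18 Hollowpine=9 → close Fernhollow (overflow 6)
  18÷2 = 9 each, +1 to first 0
Round 3: Briarlake=19 Hollowpine=18 → close Hollowpine (overflow 11)
  18÷1 = 18 each, +1 to first 0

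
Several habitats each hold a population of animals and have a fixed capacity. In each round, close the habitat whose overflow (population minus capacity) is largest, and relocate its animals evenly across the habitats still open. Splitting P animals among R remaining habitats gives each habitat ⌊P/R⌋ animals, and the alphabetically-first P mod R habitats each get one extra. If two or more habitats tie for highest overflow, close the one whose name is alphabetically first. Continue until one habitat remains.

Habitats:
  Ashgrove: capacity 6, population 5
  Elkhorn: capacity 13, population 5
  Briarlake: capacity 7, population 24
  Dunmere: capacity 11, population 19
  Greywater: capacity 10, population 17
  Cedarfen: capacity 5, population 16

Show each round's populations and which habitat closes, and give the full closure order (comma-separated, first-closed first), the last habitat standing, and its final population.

Closure order: Briarlake, Cedarfen, Dunmere, Greywater, Ashgrove
Last habitat: Elkhorn with 86 animals

Round 1: Ashgrove=5 Briarlake=24 Cedarfen=16 Dunmere=19 Elkhorn=5 Greywater=17 → close Briarlake (overflow 17)
  24÷5 = 4 each, +1 to first 4
Round 2: Ashgrove=10 Cedarfen=21 Dunmere=24 Elkhorn=10 Greywater=21 → close Cedarfen (overflow 16)
  21÷4 = 5 each, +1 to first 1
Round 3: Ashgrove=16 Dunmere=29 Elkhorn=15 Greywater=26 → close Dunmere (overflow 18)
  29÷3 = 9 each, +1 to first 2
Round 4: Ashgrove=26 Elkhorn=25 Greywater=35 → close Greywater (overflow 25)
  35÷2 = 17 each, +1 to first 1
Round 5: Ashgrove=44 Elkhorn=42 → close Ashgrove (overflow 38)
  44÷1 = 44 each, +1 to first 0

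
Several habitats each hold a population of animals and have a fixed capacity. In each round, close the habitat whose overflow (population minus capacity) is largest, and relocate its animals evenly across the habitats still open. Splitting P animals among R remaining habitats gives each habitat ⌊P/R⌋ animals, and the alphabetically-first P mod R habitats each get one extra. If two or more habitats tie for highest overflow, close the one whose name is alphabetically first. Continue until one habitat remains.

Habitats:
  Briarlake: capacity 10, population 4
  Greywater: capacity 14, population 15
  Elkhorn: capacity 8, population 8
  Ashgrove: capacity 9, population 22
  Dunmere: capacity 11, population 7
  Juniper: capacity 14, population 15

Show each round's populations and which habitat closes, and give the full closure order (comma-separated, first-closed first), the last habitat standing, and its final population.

Round 1: Ashgrove=22 Briarlake=4 Dunmere=7 Elkhorn=8 Greywater=15 Juniper=15 → close Ashgrove (overflow 13)
  22÷5 = 4 each, +1 to first 2
Round 2: Briarlake=9 Dunmere=12 Elkhorn=12 Greywater=19 Juniper=19 → close Greywater (overflow 5)
  19÷4 = 4 each, +1 to first 3
Round 3: Briarlake=14 Dunmere=17 Elkhorn=17 Juniper=23 → close Elkhorn (overflow 9)
  17÷3 = 5 each, +1 to first 2
Round 4: Briarlake=20 Dunmere=23 Juniper=28 → close Juniper (overflow 14)
  28÷2 = 14 each, +1 to first 0
Round 5: Briarlake=34 Dunmere=37 → close Dunmere (overflow 26)
  37÷1 = 37 each, +1 to first 0

Closure order: Ashgrove, Greywater, Elkhorn, Juniper, Dunmere
Last habitat: Briarlake with 71 animals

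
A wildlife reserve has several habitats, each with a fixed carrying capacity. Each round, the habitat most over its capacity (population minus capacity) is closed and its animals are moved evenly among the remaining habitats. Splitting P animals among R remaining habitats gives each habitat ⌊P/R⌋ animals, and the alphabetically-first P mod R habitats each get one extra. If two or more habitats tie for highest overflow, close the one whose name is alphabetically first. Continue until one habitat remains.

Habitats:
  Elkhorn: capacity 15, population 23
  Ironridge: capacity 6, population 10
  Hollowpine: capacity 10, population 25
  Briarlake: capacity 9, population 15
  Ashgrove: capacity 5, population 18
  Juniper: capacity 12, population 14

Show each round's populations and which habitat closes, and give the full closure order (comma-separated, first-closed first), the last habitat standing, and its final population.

Closure order: Hollowpine, Ashgrove, Elkhorn, Briarlake, Ironridge
Last habitat: Juniper with 105 animals

Round 1: Ashgrove=18 Briarlake=15 Elkhorn=23 Hollowpine=25 Ironridge=10 Juniper=14 → close Hollowpine (overflow 15)
  25÷5 = 5 each, +1 to first 0
Round 2: Ashgrove=23 Briarlake=20 Elkhorn=28 Ironridge=15 Juniper=19 → close Ashgrove (overflow 18)
  23÷4 = 5 each, +1 to first 3
Round 3: Briarlake=26 Elkhorn=34 Ironridge=21 Juniper=24 → close Elkhorn (overflow 19)
  34÷3 = 11 each, +1 to first 1
Round 4: Briarlake=38 Ironridge=32 Juniper=35 → close Briarlake (overflow 29)
  38÷2 = 19 each, +1 to first 0
Round 5: Ironridge=51 Juniper=54 → close Ironridge (overflow 45)
  51÷1 = 51 each, +1 to first 0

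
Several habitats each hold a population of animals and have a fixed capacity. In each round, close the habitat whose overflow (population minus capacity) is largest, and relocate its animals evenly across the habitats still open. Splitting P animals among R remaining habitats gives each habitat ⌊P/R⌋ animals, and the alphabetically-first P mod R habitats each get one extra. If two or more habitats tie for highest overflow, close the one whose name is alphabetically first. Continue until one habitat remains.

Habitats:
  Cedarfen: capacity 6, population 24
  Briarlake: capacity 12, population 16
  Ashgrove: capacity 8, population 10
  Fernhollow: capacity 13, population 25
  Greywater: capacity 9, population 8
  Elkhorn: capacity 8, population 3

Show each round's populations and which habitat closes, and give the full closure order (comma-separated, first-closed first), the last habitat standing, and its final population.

Closure order: Cedarfen, Fernhollow, Briarlake, Ashgrove, Greywater
Last habitat: Elkhorn with 86 animals

Round 1: Ashgrove=10 Briarlake=16 Cedarfen=24 Elkhorn=3 Fernhollow=25 Greywater=8 → close Cedarfen (overflow 18)
  24÷5 = 4 each, +1 to first 4
Round 2: Ashgrove=15 Briarlake=21 Elkhorn=8 Fernhollow=30 Greywater=12 → close Fernhollow (overflow 17)
  30÷4 = 7 each, +1 to first 2
Round 3: Ashgrove=23 Briarlake=29 Elkhorn=15 Greywater=19 → close Briarlake (overflow 17)
  29÷3 = 9 each, +1 to first 2
Round 4: Ashgrove=33 Elkhorn=25 Greywater=28 → close Ashgrove (overflow 25)
  33÷2 = 16 each, +1 to first 1
Round 5: Elkhorn=42 Greywater=44 → close Greywater (overflow 35)
  44÷1 = 44 each, +1 to first 0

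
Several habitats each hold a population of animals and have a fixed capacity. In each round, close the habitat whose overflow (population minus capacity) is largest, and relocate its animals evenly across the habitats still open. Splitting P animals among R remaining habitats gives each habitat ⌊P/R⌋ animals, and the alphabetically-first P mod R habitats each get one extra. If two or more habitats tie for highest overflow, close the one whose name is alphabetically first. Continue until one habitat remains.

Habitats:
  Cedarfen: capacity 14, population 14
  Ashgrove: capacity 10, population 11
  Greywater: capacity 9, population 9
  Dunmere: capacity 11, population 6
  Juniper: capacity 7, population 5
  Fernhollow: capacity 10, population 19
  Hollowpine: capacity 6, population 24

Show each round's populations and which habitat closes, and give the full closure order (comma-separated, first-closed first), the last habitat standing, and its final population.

Closure order: Hollowpine, Fernhollow, Ashgrove, Cedarfen, Greywater, Dunmere
Last habitat: Juniper with 88 animals

Round 1: Ashgrove=11 Cedarfen=14 Dunmere=6 Fernhollow=19 Greywater=9 Hollowpine=24 Juniper=5 → close Hollowpine (overflow 18)
  24÷6 = 4 each, +1 to first 0
Round 2: Ashgrove=15 Cedarfen=18 Dunmere=10 Fernhollow=23 Greywater=13 Juniper=9 → close Fernhollow (overflow 13)
  23÷5 = 4 each, +1 to first 3
Round 3: Ashgrove=20 Cedarfen=23 Dunmere=15 Greywater=17 Juniper=13 → close Ashgrove (overflow 10)
  20÷4 = 5 each, +1 to first 0
Round 4: Cedarfen=28 Dunmere=20 Greywater=22 Juniper=18 → close Cedarfen (overflow 14)
  28÷3 = 9 each, +1 to first 1
Round 5: Dunmere=30 Greywater=31 Juniper=27 → close Greywater (overflow 22)
  31÷2 = 15 each, +1 to first 1
Round 6: Dunmere=46 Juniper=42 → close Dunmere (overflow 35)
  46÷1 = 46 each, +1 to first 0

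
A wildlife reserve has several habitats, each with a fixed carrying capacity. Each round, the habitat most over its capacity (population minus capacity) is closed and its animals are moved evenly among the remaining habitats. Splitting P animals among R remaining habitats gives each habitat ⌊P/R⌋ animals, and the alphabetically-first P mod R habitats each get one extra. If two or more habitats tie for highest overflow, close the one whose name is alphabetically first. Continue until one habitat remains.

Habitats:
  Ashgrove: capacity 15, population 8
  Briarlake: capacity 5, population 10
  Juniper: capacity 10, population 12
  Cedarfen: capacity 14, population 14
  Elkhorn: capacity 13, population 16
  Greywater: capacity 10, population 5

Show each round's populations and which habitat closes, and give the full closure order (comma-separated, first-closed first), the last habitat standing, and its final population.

Round 1: Ashgrove=8 Briarlake=10 Cedarfen=14 Elkhorn=16 Greywater=5 Juniper=12 → close Briarlake (overflow 5)
  10÷5 = 2 each, +1 to first 0
Round 2: Ashgrove=10 Cedarfen=16 Elkhorn=18 Greywater=7 Juniper=14 → close Elkhorn (overflow 5)
  18÷4 = 4 each, +1 to first 2
Round 3: Ashgrove=15 Cedarfen=21 Greywater=11 Juniper=18 → close Juniper (overflow 8)
  18÷3 = 6 each, +1 to first 0
Round 4: Ashgrove=21 Cedarfen=27 Greywater=17 → close Cedarfen (overflow 13)
  27÷2 = 13 each, +1 to first 1
Round 5: Ashgrove=35 Greywater=30 → close Ashgrove (overflow 20)
  35÷1 = 35 each, +1 to first 0

Closure order: Briarlake, Elkhorn, Juniper, Cedarfen, Ashgrove
Last habitat: Greywater with 65 animals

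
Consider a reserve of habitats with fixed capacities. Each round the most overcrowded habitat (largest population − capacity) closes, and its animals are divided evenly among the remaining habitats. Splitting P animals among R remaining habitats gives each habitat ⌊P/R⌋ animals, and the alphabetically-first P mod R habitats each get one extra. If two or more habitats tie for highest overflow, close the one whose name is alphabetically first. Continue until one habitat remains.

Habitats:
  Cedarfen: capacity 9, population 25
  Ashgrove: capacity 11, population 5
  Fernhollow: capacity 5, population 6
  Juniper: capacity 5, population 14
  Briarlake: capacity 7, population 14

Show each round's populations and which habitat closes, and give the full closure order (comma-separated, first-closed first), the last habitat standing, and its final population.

Round 1: Ashgrove=5 Briarlake=14 Cedarfen=25 Fernhollow=6 Juniper=14 → close Cedarfen (overflow 16)
  25÷4 = 6 each, +1 to first 1
Round 2: Ashgrove=12 Briarlake=20 Fernhollow=12 Juniper=20 → close Juniper (overflow 15)
  20÷3 = 6 each, +1 to first 2
Round 3: Ashgrove=19 Briarlake=27 Fernhollow=18 → close Briarlake (overflow 20)
  27÷2 = 13 each, +1 to first 1
Round 4: Ashgrove=33 Fernhollow=31 → close Fernhollow (overflow 26)
  31÷1 = 31 each, +1 to first 0

Closure order: Cedarfen, Juniper, Briarlake, Fernhollow
Last habitat: Ashgrove with 64 animals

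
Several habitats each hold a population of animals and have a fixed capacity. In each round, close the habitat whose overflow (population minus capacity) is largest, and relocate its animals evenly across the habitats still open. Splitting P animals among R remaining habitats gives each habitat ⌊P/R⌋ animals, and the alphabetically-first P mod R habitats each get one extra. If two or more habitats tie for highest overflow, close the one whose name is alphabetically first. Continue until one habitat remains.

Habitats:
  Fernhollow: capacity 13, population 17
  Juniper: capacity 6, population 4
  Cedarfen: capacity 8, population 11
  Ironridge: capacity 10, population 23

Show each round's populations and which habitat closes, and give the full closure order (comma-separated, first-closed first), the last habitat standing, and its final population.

Round 1: Cedarfen=11 Fernhollow=17 Ironridge=23 Juniper=4 → close Ironridge (overflow 13)
  23÷3 = 7 each, +1 to first 2
Round 2: Cedarfen=19 Fernhollow=25 Juniper=11 → close Fernhollow (overflow 12)
  25÷2 = 12 each, +1 to first 1
Round 3: Cedarfen=32 Juniper=23 → close Cedarfen (overflow 24)
  32÷1 = 32 each, +1 to first 0

Closure order: Ironridge, Fernhollow, Cedarfen
Last habitat: Juniper with 55 animals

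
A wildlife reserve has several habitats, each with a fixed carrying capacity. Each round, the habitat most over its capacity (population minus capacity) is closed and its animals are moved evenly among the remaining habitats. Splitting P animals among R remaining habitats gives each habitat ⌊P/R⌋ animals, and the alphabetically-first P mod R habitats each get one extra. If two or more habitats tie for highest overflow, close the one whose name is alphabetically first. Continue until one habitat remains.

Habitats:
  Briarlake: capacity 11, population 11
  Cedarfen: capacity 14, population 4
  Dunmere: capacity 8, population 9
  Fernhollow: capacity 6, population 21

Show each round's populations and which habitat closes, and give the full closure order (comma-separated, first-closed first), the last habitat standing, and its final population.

Closure order: Fernhollow, Dunmere, Briarlake
Last habitat: Cedarfen with 45 animals

Round 1: Briarlake=11 Cedarfen=4 Dunmere=9 Fernhollow=21 → close Fernhollow (overflow 15)
  21÷3 = 7 each, +1 to first 0
Round 2: Briarlake=18 Cedarfen=11 Dunmere=16 → close Dunmere (overflow 8)
  16÷2 = 8 each, +1 to first 0
Round 3: Briarlake=26 Cedarfen=19 → close Briarlake (overflow 15)
  26÷1 = 26 each, +1 to first 0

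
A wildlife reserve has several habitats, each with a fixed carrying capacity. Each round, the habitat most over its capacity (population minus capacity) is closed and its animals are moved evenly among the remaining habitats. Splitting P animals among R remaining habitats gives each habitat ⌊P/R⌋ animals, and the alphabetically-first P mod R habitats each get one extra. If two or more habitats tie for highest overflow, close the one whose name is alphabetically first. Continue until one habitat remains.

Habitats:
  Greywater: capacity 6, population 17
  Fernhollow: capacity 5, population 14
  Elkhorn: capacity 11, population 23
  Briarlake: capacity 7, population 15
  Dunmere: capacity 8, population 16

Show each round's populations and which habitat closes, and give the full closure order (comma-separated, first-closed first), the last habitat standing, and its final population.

Round 1: Briarlake=15 Dunmere=16 Elkhorn=23 Fernhollow=14 Greywater=17 → close Elkhorn (overflow 12)
  23÷4 = 5 each, +1 to first 3
Round 2: Briarlake=21 Dunmere=22 Fernhollow=20 Greywater=22 → close Greywater (overflow 16)
  22÷3 = 7 each, +1 to first 1
Round 3: Briarlake=29 Dunmere=29 Fernhollow=27 → close Briarlake (overflow 22)
  29÷2 = 14 each, +1 to first 1
Round 4: Dunmere=44 Fernhollow=41 → close Dunmere (overflow 36)
  44÷1 = 44 each, +1 to first 0

Closure order: Elkhorn, Greywater, Briarlake, Dunmere
Last habitat: Fernhollow with 85 animals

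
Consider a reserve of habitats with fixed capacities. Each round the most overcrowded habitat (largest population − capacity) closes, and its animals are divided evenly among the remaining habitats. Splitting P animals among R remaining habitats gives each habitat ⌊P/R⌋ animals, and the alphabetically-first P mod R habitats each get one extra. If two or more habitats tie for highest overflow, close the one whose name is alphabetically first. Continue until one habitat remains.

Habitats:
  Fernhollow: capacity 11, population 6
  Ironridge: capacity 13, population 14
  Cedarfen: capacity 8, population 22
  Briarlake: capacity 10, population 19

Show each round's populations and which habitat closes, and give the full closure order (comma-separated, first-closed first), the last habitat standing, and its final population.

Round 1: Briarlake=19 Cedarfen=22 Fernhollow=6 Ironridge=14 → close Cedarfen (overflow 14)
  22÷3 = 7 each, +1 to first 1
Round 2: Briarlake=27 Fernhollow=13 Ironridge=21 → close Briarlake (overflow 17)
  27÷2 = 13 each, +1 to first 1
Round 3: Fernhollow=27 Ironridge=34 → close Ironridge (overflow 21)
  34÷1 = 34 each, +1 to first 0

Closure order: Cedarfen, Briarlake, Ironridge
Last habitat: Fernhollow with 61 animals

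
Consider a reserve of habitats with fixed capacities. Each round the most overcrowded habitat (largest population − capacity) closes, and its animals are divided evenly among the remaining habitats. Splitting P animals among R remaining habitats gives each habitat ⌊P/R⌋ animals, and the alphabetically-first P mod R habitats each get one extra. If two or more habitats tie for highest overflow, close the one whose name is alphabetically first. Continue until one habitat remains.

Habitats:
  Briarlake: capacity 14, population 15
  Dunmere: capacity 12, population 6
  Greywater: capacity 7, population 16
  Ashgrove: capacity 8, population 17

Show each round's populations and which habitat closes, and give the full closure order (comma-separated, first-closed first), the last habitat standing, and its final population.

Round 1: Ashgrove=17 Briarlake=15 Dunmere=6 Greywater=16 → close Ashgrove (overflow 9)
  17÷3 = 5 each, +1 to first 2
Round 2: Briarlake=21 Dunmere=12 Greywater=21 → close Greywater (overflow 14)
  21÷2 = 10 each, +1 to first 1
Round 3: Briarlake=32 Dunmere=22 → close Briarlake (overflow 18)
  32÷1 = 32 each, +1 to first 0

Closure order: Ashgrove, Greywater, Briarlake
Last habitat: Dunmere with 54 animals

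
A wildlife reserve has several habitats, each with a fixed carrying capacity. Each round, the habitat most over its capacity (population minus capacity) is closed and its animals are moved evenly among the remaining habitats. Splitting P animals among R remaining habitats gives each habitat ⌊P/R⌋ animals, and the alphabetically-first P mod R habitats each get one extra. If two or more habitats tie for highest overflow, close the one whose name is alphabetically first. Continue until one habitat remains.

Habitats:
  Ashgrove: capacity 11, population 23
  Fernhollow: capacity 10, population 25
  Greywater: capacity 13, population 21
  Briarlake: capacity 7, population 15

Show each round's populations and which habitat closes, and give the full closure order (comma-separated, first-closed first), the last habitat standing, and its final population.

Round 1: Ashgrove=23 Briarlake=15 Fernhollow=25 Greywater=21 → close Fernhollow (overflow 15)
  25÷3 = 8 each, +1 to first 1
Round 2: Ashgrove=32 Briarlake=23 Greywater=29 → close Ashgrove (overflow 21)
  32÷2 = 16 each, +1 to first 0
Round 3: Briarlake=39 Greywater=45 → close Briarlake (overflow 32)
  39÷1 = 39 each, +1 to first 0

Closure order: Fernhollow, Ashgrove, Briarlake
Last habitat: Greywater with 84 animals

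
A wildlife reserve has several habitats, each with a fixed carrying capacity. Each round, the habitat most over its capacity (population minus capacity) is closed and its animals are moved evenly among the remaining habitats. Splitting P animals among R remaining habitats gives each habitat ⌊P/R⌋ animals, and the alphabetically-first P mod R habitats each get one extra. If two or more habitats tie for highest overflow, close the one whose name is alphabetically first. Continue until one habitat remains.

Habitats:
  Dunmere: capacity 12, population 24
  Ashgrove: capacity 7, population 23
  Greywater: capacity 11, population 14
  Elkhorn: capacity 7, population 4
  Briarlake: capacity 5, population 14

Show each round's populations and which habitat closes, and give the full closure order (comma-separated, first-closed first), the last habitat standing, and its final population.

Closure order: Ashgrove, Dunmere, Briarlake, Greywater
Last habitat: Elkhorn with 79 animals

Round 1: Ashgrove=23 Briarlake=14 Dunmere=24 Elkhorn=4 Greywater=14 → close Ashgrove (overflow 16)
  23÷4 = 5 each, +1 to first 3
Round 2: Briarlake=20 Dunmere=30 Elkhorn=10 Greywater=19 → close Dunmere (overflow 18)
  30÷3 = 10 each, +1 to first 0
Round 3: Briarlake=30 Elkhorn=20 Greywater=29 → close Briarlake (overflow 25)
  30÷2 = 15 each, +1 to first 0
Round 4: Elkhorn=35 Greywater=44 → close Greywater (overflow 33)
  44÷1 = 44 each, +1 to first 0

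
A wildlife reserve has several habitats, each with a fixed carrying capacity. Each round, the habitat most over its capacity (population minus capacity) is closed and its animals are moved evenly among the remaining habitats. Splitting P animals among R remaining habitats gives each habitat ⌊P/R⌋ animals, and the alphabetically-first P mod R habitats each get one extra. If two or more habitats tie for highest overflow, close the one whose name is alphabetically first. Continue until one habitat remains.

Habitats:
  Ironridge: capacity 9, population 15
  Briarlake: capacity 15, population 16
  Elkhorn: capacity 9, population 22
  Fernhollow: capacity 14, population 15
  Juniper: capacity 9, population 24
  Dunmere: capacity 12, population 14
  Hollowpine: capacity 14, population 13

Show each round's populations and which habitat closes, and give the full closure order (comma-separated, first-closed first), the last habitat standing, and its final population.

Closure order: Juniper, Elkhorn, Ironridge, Briarlake, Dunmere, Fernhollow
Last habitat: Hollowpine with 119 animals

Round 1: Briarlake=16 Dunmere=14 Elkhorn=22 Fernhollow=15 Hollowpine=13 Ironridge=15 Juniper=24 → close Juniper (overflow 15)
  24÷6 = 4 each, +1 to first 0
Round 2: Briarlake=20 Dunmere=18 Elkhorn=26 Fernhollow=19 Hollowpine=17 Ironridge=19 → close Elkhorn (overflow 17)
  26÷5 = 5 each, +1 to first 1
Round 3: Briarlake=26 Dunmere=23 Fernhollow=24 Hollowpine=22 Ironridge=24 → close Ironridge (overflow 15)
  24÷4 = 6 each, +1 to first 0
Round 4: Briarlake=32 Dunmere=29 Fernhollow=30 Hollowpine=28 → close Briarlake (overflow 17)
  32÷3 = 10 each, +1 to first 2
Round 5: Dunmere=40 Fernhollow=41 Hollowpine=38 → close Dunmere (overflow 28)
  40÷2 = 20 each, +1 to first 0
Round 6: Fernhollow=61 Hollowpine=58 → close Fernhollow (overflow 47)
  61÷1 = 61 each, +1 to first 0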